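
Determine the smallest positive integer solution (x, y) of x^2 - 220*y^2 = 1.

First expand sqrt(220) as a continued fraction. With x_i = (sqrt(220) + m_i)/d_i and (m_0, d_0) = (0, 1): a_0 = floor(sqrt(220)) = 14, since 14^2 = 196 <= 220 < 225 = 15^2.
Iterate m_{i+1} = d_i*a_i - m_i, d_{i+1} = (220 - m_{i+1}^2)/d_i, a_{i+1} = floor((a_0 + m_{i+1})/d_{i+1}):
  m_1 = 1*14 - 0 = 14, d_1 = (220 - 14^2)/1 = 24/1 = 24, a_1 = floor((14 + 14)/24) = 1.
  m_2 = 24*1 - 14 = 10, d_2 = (220 - 10^2)/24 = 120/24 = 5, a_2 = floor((14 + 10)/5) = 4.
  m_3 = 5*4 - 10 = 10, d_3 = (220 - 10^2)/5 = 120/5 = 24, a_3 = floor((14 + 10)/24) = 1.
  m_4 = 24*1 - 10 = 14, d_4 = (220 - 14^2)/24 = 24/24 = 1, a_4 = floor((14 + 14)/1) = 28.
  m_5 = 1*28 - 14 = 14, d_5 = (220 - 14^2)/1 = 24/1 = 24: (m_5, d_5) = (m_1, d_1) = (14, 24), so from here the quotients repeat a_1, ..., a_4; the period length is 4.
So sqrt(220) = [14; (1, 4, 1, 28)] with period length k = 4.
k is even, so the fundamental solution of x^2 - 220y^2 = 1 is (p_{k-1}, q_{k-1}) = (p_3, q_3); compute convergents through index 3.
Convergents (p_i = a_i*p_{i-1} + p_{i-2}, q_i = a_i*q_{i-1} + q_{i-2} with p_{-2}=0, p_{-1}=1, q_{-2}=1, q_{-1}=0):
  i=0: a_0=14, p_0 = 14*1 + 0 = 14, q_0 = 14*0 + 1 = 1.
  i=1: a_1=1, p_1 = 1*14 + 1 = 15, q_1 = 1*1 + 0 = 1.
  i=2: a_2=4, p_2 = 4*15 + 14 = 74, q_2 = 4*1 + 1 = 5.
  i=3: a_3=1, p_3 = 1*74 + 15 = 89, q_3 = 1*5 + 1 = 6.
Check: 89^2 - 220*6^2 = 7921 - 7920 = 1, so (x, y) = (89, 6) solves the equation, and by the theorem it is the least positive solution.

(x, y) = (89, 6)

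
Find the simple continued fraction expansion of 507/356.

[1; 2, 2, 1, 3, 1, 10]

Run the Euclidean algorithm on 507 and 356; the successive quotients are the partial quotients a_0, a_1, ... (each step inverts the fractional part left over by the previous one):
  507 = 1*356 + 151, so a_0 = 1.
  356 = 2*151 + 54, so a_1 = 2.
  151 = 2*54 + 43, so a_2 = 2.
  54 = 1*43 + 11, so a_3 = 1.
  43 = 3*11 + 10, so a_4 = 3.
  11 = 1*10 + 1, so a_5 = 1.
  10 = 10*1 + 0, so a_6 = 10.
The remainder reaches 0 after 7 divisions, so the expansion has 7 partial quotients, read off in order.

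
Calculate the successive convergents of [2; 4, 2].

2/1, 9/4, 20/9

Using the convergent recurrence p_i = a_i*p_{i-1} + p_{i-2}, q_i = a_i*q_{i-1} + q_{i-2} with p_{-2}=0, p_{-1}=1, q_{-2}=1, q_{-1}=0:
  i=0: a_0=2, p_0 = 2*1 + 0 = 2, q_0 = 2*0 + 1 = 1.
  i=1: a_1=4, p_1 = 4*2 + 1 = 9, q_1 = 4*1 + 0 = 4.
  i=2: a_2=2, p_2 = 2*9 + 2 = 20, q_2 = 2*4 + 1 = 9.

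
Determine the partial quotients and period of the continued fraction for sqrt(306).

Write x_i = (sqrt(306) + m_i)/d_i with (m_0, d_0) = (0, 1). a_0 = floor(sqrt(306)) = 17, since 17^2 = 289 <= 306 < 324 = 18^2.
Iterate m_{i+1} = d_i*a_i - m_i, d_{i+1} = (306 - m_{i+1}^2)/d_i, a_{i+1} = floor((a_0 + m_{i+1})/d_{i+1}):
  m_1 = 1*17 - 0 = 17, d_1 = (306 - 17^2)/1 = 17/1 = 17, a_1 = floor((17 + 17)/17) = 2.
  m_2 = 17*2 - 17 = 17, d_2 = (306 - 17^2)/17 = 17/17 = 1, a_2 = floor((17 + 17)/1) = 34.
  m_3 = 1*34 - 17 = 17, d_3 = (306 - 17^2)/1 = 17/1 = 17: (m_3, d_3) = (m_1, d_1) = (17, 17), so from here the quotients repeat a_1, a_2; the period length is 2.
Hence the expansion of sqrt(306) is a_0 = 17 followed by the repeating block 2, 34 (period 2).

[17; (2, 34)]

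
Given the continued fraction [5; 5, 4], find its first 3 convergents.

5/1, 26/5, 109/21

Using the convergent recurrence p_i = a_i*p_{i-1} + p_{i-2}, q_i = a_i*q_{i-1} + q_{i-2} with p_{-2}=0, p_{-1}=1, q_{-2}=1, q_{-1}=0:
  i=0: a_0=5, p_0 = 5*1 + 0 = 5, q_0 = 5*0 + 1 = 1.
  i=1: a_1=5, p_1 = 5*5 + 1 = 26, q_1 = 5*1 + 0 = 5.
  i=2: a_2=4, p_2 = 4*26 + 5 = 109, q_2 = 4*5 + 1 = 21.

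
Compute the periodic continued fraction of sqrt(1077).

[32; (1, 4, 2, 15, 1, 20, 1, 15, 2, 4, 1, 64)]

Write x_i = (sqrt(1077) + m_i)/d_i with (m_0, d_0) = (0, 1). a_0 = floor(sqrt(1077)) = 32, since 32^2 = 1024 <= 1077 < 1089 = 33^2.
Iterate m_{i+1} = d_i*a_i - m_i, d_{i+1} = (1077 - m_{i+1}^2)/d_i, a_{i+1} = floor((a_0 + m_{i+1})/d_{i+1}):
  m_1 = 1*32 - 0 = 32, d_1 = (1077 - 32^2)/1 = 53/1 = 53, a_1 = floor((32 + 32)/53) = 1.
  m_2 = 53*1 - 32 = 21, d_2 = (1077 - 21^2)/53 = 636/53 = 12, a_2 = floor((32 + 21)/12) = 4.
  m_3 = 12*4 - 21 = 27, d_3 = (1077 - 27^2)/12 = 348/12 = 29, a_3 = floor((32 + 27)/29) = 2.
  m_4 = 29*2 - 27 = 31, d_4 = (1077 - 31^2)/29 = 116/29 = 4, a_4 = floor((32 + 31)/4) = 15.
  m_5 = 4*15 - 31 = 29, d_5 = (1077 - 29^2)/4 = 236/4 = 59, a_5 = floor((32 + 29)/59) = 1.
  m_6 = 59*1 - 29 = 30, d_6 = (1077 - 30^2)/59 = 177/59 = 3, a_6 = floor((32 + 30)/3) = 20.
  m_7 = 3*20 - 30 = 30, d_7 = (1077 - 30^2)/3 = 177/3 = 59, a_7 = floor((32 + 30)/59) = 1.
  m_8 = 59*1 - 30 = 29, d_8 = (1077 - 29^2)/59 = 236/59 = 4, a_8 = floor((32 + 29)/4) = 15.
  m_9 = 4*15 - 29 = 31, d_9 = (1077 - 31^2)/4 = 116/4 = 29, a_9 = floor((32 + 31)/29) = 2.
  m_10 = 29*2 - 31 = 27, d_10 = (1077 - 27^2)/29 = 348/29 = 12, a_10 = floor((32 + 27)/12) = 4.
  m_11 = 12*4 - 27 = 21, d_11 = (1077 - 21^2)/12 = 636/12 = 53, a_11 = floor((32 + 21)/53) = 1.
  m_12 = 53*1 - 21 = 32, d_12 = (1077 - 32^2)/53 = 53/53 = 1, a_12 = floor((32 + 32)/1) = 64.
  m_13 = 1*64 - 32 = 32, d_13 = (1077 - 32^2)/1 = 53/1 = 53: (m_13, d_13) = (m_1, d_1) = (32, 53), so from here the quotients repeat a_1, ..., a_12; the period length is 12.
Hence the expansion of sqrt(1077) is a_0 = 32 followed by the repeating block 1, 4, 2, 15, 1, 20, 1, 15, 2, 4, 1, 64 (period 12).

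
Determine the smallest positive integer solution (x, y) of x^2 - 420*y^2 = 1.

First expand sqrt(420) as a continued fraction. With x_i = (sqrt(420) + m_i)/d_i and (m_0, d_0) = (0, 1): a_0 = floor(sqrt(420)) = 20, since 20^2 = 400 <= 420 < 441 = 21^2.
Iterate m_{i+1} = d_i*a_i - m_i, d_{i+1} = (420 - m_{i+1}^2)/d_i, a_{i+1} = floor((a_0 + m_{i+1})/d_{i+1}):
  m_1 = 1*20 - 0 = 20, d_1 = (420 - 20^2)/1 = 20/1 = 20, a_1 = floor((20 + 20)/20) = 2.
  m_2 = 20*2 - 20 = 20, d_2 = (420 - 20^2)/20 = 20/20 = 1, a_2 = floor((20 + 20)/1) = 40.
  m_3 = 1*40 - 20 = 20, d_3 = (420 - 20^2)/1 = 20/1 = 20: (m_3, d_3) = (m_1, d_1) = (20, 20), so from here the quotients repeat a_1, a_2; the period length is 2.
So sqrt(420) = [20; (2, 40)] with period length k = 2.
k is even, so the fundamental solution of x^2 - 420y^2 = 1 is (p_{k-1}, q_{k-1}) = (p_1, q_1); compute convergents through index 1.
Convergents (p_i = a_i*p_{i-1} + p_{i-2}, q_i = a_i*q_{i-1} + q_{i-2} with p_{-2}=0, p_{-1}=1, q_{-2}=1, q_{-1}=0):
  i=0: a_0=20, p_0 = 20*1 + 0 = 20, q_0 = 20*0 + 1 = 1.
  i=1: a_1=2, p_1 = 2*20 + 1 = 41, q_1 = 2*1 + 0 = 2.
Check: 41^2 - 420*2^2 = 1681 - 1680 = 1, so (x, y) = (41, 2) solves the equation, and by the theorem it is the least positive solution.

(x, y) = (41, 2)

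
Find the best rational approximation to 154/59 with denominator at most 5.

13/5

Expand x = 154/59 as a continued fraction with the Euclidean algorithm:
  154 = 2*59 + 36, so a_0 = 2.
  59 = 1*36 + 23, so a_1 = 1.
  36 = 1*23 + 13, so a_2 = 1.
  23 = 1*13 + 10, so a_3 = 1.
  13 = 1*10 + 3, so a_4 = 1.
  10 = 3*3 + 1, so a_5 = 3.
  3 = 3*1 + 0, so a_6 = 3.
so x = [2; 1, 1, 1, 1, 3, 3].
Convergents (p_i = a_i*p_{i-1} + p_{i-2}, q_i = a_i*q_{i-1} + q_{i-2} with p_{-2}=0, p_{-1}=1, q_{-2}=1, q_{-1}=0), until the denominator exceeds 5:
  i=0: a_0=2, p_0 = 2*1 + 0 = 2, q_0 = 2*0 + 1 = 1.
  i=1: a_1=1, p_1 = 1*2 + 1 = 3, q_1 = 1*1 + 0 = 1.
  i=2: a_2=1, p_2 = 1*3 + 2 = 5, q_2 = 1*1 + 1 = 2.
  i=3: a_3=1, p_3 = 1*5 + 3 = 8, q_3 = 1*2 + 1 = 3.
  i=4: a_4=1, p_4 = 1*8 + 5 = 13, q_4 = 1*3 + 2 = 5.
  i=5: a_5=3, p_5 = 3*13 + 8 = 47, q_5 = 3*5 + 3 = 18.
q_5 = 18 > 5, so the last convergent with denominator <= 5 is p_4/q_4 = 13/5.
The closest fraction with denominator <= 5 is either p_4/q_4 or the intermediate fraction (k*p_4 + p_3)/(k*q_4 + q_3) with the largest k >= 1 whose denominator stays <= 5; these approach x as k grows, and every other convergent or intermediate fraction in range is farther away.
Largest k: floor((5 - q_3)/q_4) = floor((5 - 3)/5) = 0.
Since k = 0, no intermediate fraction beyond p_4/q_4 has denominator <= 5, so the convergent 13/5 is the closest (its error is |154*5 - 13*59|/(59*5) = 3/295).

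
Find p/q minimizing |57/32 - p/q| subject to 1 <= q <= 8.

Expand x = 57/32 as a continued fraction with the Euclidean algorithm:
  57 = 1*32 + 25, so a_0 = 1.
  32 = 1*25 + 7, so a_1 = 1.
  25 = 3*7 + 4, so a_2 = 3.
  7 = 1*4 + 3, so a_3 = 1.
  4 = 1*3 + 1, so a_4 = 1.
  3 = 3*1 + 0, so a_5 = 3.
so x = [1; 1, 3, 1, 1, 3].
Convergents (p_i = a_i*p_{i-1} + p_{i-2}, q_i = a_i*q_{i-1} + q_{i-2} with p_{-2}=0, p_{-1}=1, q_{-2}=1, q_{-1}=0), until the denominator exceeds 8:
  i=0: a_0=1, p_0 = 1*1 + 0 = 1, q_0 = 1*0 + 1 = 1.
  i=1: a_1=1, p_1 = 1*1 + 1 = 2, q_1 = 1*1 + 0 = 1.
  i=2: a_2=3, p_2 = 3*2 + 1 = 7, q_2 = 3*1 + 1 = 4.
  i=3: a_3=1, p_3 = 1*7 + 2 = 9, q_3 = 1*4 + 1 = 5.
  i=4: a_4=1, p_4 = 1*9 + 7 = 16, q_4 = 1*5 + 4 = 9.
q_4 = 9 > 8, so the last convergent with denominator <= 8 is p_3/q_3 = 9/5.
The closest fraction with denominator <= 8 is either p_3/q_3 or the intermediate fraction (k*p_3 + p_2)/(k*q_3 + q_2) with the largest k >= 1 whose denominator stays <= 8; these approach x as k grows, and every other convergent or intermediate fraction in range is farther away.
Largest k: floor((8 - q_2)/q_3) = floor((8 - 4)/5) = 0.
Since k = 0, no intermediate fraction beyond p_3/q_3 has denominator <= 8, so the convergent 9/5 is the closest (its error is |57*5 - 9*32|/(32*5) = 3/160).

9/5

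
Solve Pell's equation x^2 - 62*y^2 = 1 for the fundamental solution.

(x, y) = (63, 8)

First expand sqrt(62) as a continued fraction. With x_i = (sqrt(62) + m_i)/d_i and (m_0, d_0) = (0, 1): a_0 = floor(sqrt(62)) = 7, since 7^2 = 49 <= 62 < 64 = 8^2.
Iterate m_{i+1} = d_i*a_i - m_i, d_{i+1} = (62 - m_{i+1}^2)/d_i, a_{i+1} = floor((a_0 + m_{i+1})/d_{i+1}):
  m_1 = 1*7 - 0 = 7, d_1 = (62 - 7^2)/1 = 13/1 = 13, a_1 = floor((7 + 7)/13) = 1.
  m_2 = 13*1 - 7 = 6, d_2 = (62 - 6^2)/13 = 26/13 = 2, a_2 = floor((7 + 6)/2) = 6.
  m_3 = 2*6 - 6 = 6, d_3 = (62 - 6^2)/2 = 26/2 = 13, a_3 = floor((7 + 6)/13) = 1.
  m_4 = 13*1 - 6 = 7, d_4 = (62 - 7^2)/13 = 13/13 = 1, a_4 = floor((7 + 7)/1) = 14.
  m_5 = 1*14 - 7 = 7, d_5 = (62 - 7^2)/1 = 13/1 = 13: (m_5, d_5) = (m_1, d_1) = (7, 13), so from here the quotients repeat a_1, ..., a_4; the period length is 4.
So sqrt(62) = [7; (1, 6, 1, 14)] with period length k = 4.
k is even, so the fundamental solution of x^2 - 62y^2 = 1 is (p_{k-1}, q_{k-1}) = (p_3, q_3); compute convergents through index 3.
Convergents (p_i = a_i*p_{i-1} + p_{i-2}, q_i = a_i*q_{i-1} + q_{i-2} with p_{-2}=0, p_{-1}=1, q_{-2}=1, q_{-1}=0):
  i=0: a_0=7, p_0 = 7*1 + 0 = 7, q_0 = 7*0 + 1 = 1.
  i=1: a_1=1, p_1 = 1*7 + 1 = 8, q_1 = 1*1 + 0 = 1.
  i=2: a_2=6, p_2 = 6*8 + 7 = 55, q_2 = 6*1 + 1 = 7.
  i=3: a_3=1, p_3 = 1*55 + 8 = 63, q_3 = 1*7 + 1 = 8.
Check: 63^2 - 62*8^2 = 3969 - 3968 = 1, so (x, y) = (63, 8) solves the equation, and by the theorem it is the least positive solution.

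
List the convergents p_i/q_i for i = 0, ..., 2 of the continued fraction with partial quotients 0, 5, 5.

Using the convergent recurrence p_i = a_i*p_{i-1} + p_{i-2}, q_i = a_i*q_{i-1} + q_{i-2} with p_{-2}=0, p_{-1}=1, q_{-2}=1, q_{-1}=0:
  i=0: a_0=0, p_0 = 0*1 + 0 = 0, q_0 = 0*0 + 1 = 1.
  i=1: a_1=5, p_1 = 5*0 + 1 = 1, q_1 = 5*1 + 0 = 5.
  i=2: a_2=5, p_2 = 5*1 + 0 = 5, q_2 = 5*5 + 1 = 26.

0/1, 1/5, 5/26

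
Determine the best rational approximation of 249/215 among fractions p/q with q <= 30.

Expand x = 249/215 as a continued fraction with the Euclidean algorithm:
  249 = 1*215 + 34, so a_0 = 1.
  215 = 6*34 + 11, so a_1 = 6.
  34 = 3*11 + 1, so a_2 = 3.
  11 = 11*1 + 0, so a_3 = 11.
so x = [1; 6, 3, 11].
Convergents (p_i = a_i*p_{i-1} + p_{i-2}, q_i = a_i*q_{i-1} + q_{i-2} with p_{-2}=0, p_{-1}=1, q_{-2}=1, q_{-1}=0), until the denominator exceeds 30:
  i=0: a_0=1, p_0 = 1*1 + 0 = 1, q_0 = 1*0 + 1 = 1.
  i=1: a_1=6, p_1 = 6*1 + 1 = 7, q_1 = 6*1 + 0 = 6.
  i=2: a_2=3, p_2 = 3*7 + 1 = 22, q_2 = 3*6 + 1 = 19.
  i=3: a_3=11, p_3 = 11*22 + 7 = 249, q_3 = 11*19 + 6 = 215.
q_3 = 215 > 30, so the last convergent with denominator <= 30 is p_2/q_2 = 22/19.
The closest fraction with denominator <= 30 is either p_2/q_2 or the intermediate fraction (k*p_2 + p_1)/(k*q_2 + q_1) with the largest k >= 1 whose denominator stays <= 30; these approach x as k grows, and every other convergent or intermediate fraction in range is farther away.
Largest k: floor((30 - q_1)/q_2) = floor((30 - 6)/19) = 1.
That gives (1*22 + 7)/(1*19 + 6) = 29/25.
Compare the errors: |x - 22/19| = |249*19 - 22*215|/(215*19) = 1/4085, and |x - 29/25| = |249*25 - 29*215|/(215*25) = 10/5375.
Cross-multiplying, 1*5375 = 5375 < 40850 = 10*4085, so 1/4085 is smaller: the convergent 22/19 is closer to x than 29/25.

22/19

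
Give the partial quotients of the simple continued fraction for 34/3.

[11; 3]

Run the Euclidean algorithm on 34 and 3; the successive quotients are the partial quotients a_0, a_1, ... (each step inverts the fractional part left over by the previous one):
  34 = 11*3 + 1, so a_0 = 11.
  3 = 3*1 + 0, so a_1 = 3.
The remainder reaches 0 after 2 divisions, so the expansion has 2 partial quotients, read off in order.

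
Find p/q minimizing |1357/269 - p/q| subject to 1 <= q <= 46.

Expand x = 1357/269 as a continued fraction with the Euclidean algorithm:
  1357 = 5*269 + 12, so a_0 = 5.
  269 = 22*12 + 5, so a_1 = 22.
  12 = 2*5 + 2, so a_2 = 2.
  5 = 2*2 + 1, so a_3 = 2.
  2 = 2*1 + 0, so a_4 = 2.
so x = [5; 22, 2, 2, 2].
Convergents (p_i = a_i*p_{i-1} + p_{i-2}, q_i = a_i*q_{i-1} + q_{i-2} with p_{-2}=0, p_{-1}=1, q_{-2}=1, q_{-1}=0), until the denominator exceeds 46:
  i=0: a_0=5, p_0 = 5*1 + 0 = 5, q_0 = 5*0 + 1 = 1.
  i=1: a_1=22, p_1 = 22*5 + 1 = 111, q_1 = 22*1 + 0 = 22.
  i=2: a_2=2, p_2 = 2*111 + 5 = 227, q_2 = 2*22 + 1 = 45.
  i=3: a_3=2, p_3 = 2*227 + 111 = 565, q_3 = 2*45 + 22 = 112.
q_3 = 112 > 46, so the last convergent with denominator <= 46 is p_2/q_2 = 227/45.
The closest fraction with denominator <= 46 is either p_2/q_2 or the intermediate fraction (k*p_2 + p_1)/(k*q_2 + q_1) with the largest k >= 1 whose denominator stays <= 46; these approach x as k grows, and every other convergent or intermediate fraction in range is farther away.
Largest k: floor((46 - q_1)/q_2) = floor((46 - 22)/45) = 0.
Since k = 0, no intermediate fraction beyond p_2/q_2 has denominator <= 46, so the convergent 227/45 is the closest (its error is |1357*45 - 227*269|/(269*45) = 2/12105).

227/45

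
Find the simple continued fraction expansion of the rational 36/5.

[7; 5]

Run the Euclidean algorithm on 36 and 5; the successive quotients are the partial quotients a_0, a_1, ... (each step inverts the fractional part left over by the previous one):
  36 = 7*5 + 1, so a_0 = 7.
  5 = 5*1 + 0, so a_1 = 5.
The remainder reaches 0 after 2 divisions, so the expansion has 2 partial quotients, read off in order.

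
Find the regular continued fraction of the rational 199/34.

Run the Euclidean algorithm on 199 and 34; the successive quotients are the partial quotients a_0, a_1, ... (each step inverts the fractional part left over by the previous one):
  199 = 5*34 + 29, so a_0 = 5.
  34 = 1*29 + 5, so a_1 = 1.
  29 = 5*5 + 4, so a_2 = 5.
  5 = 1*4 + 1, so a_3 = 1.
  4 = 4*1 + 0, so a_4 = 4.
The remainder reaches 0 after 5 divisions, so the expansion has 5 partial quotients, read off in order.

[5; 1, 5, 1, 4]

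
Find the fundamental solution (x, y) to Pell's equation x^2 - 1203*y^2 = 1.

First expand sqrt(1203) as a continued fraction. With x_i = (sqrt(1203) + m_i)/d_i and (m_0, d_0) = (0, 1): a_0 = floor(sqrt(1203)) = 34, since 34^2 = 1156 <= 1203 < 1225 = 35^2.
Iterate m_{i+1} = d_i*a_i - m_i, d_{i+1} = (1203 - m_{i+1}^2)/d_i, a_{i+1} = floor((a_0 + m_{i+1})/d_{i+1}):
  m_1 = 1*34 - 0 = 34, d_1 = (1203 - 34^2)/1 = 47/1 = 47, a_1 = floor((34 + 34)/47) = 1.
  m_2 = 47*1 - 34 = 13, d_2 = (1203 - 13^2)/47 = 1034/47 = 22, a_2 = floor((34 + 13)/22) = 2.
  m_3 = 22*2 - 13 = 31, d_3 = (1203 - 31^2)/22 = 242/22 = 11, a_3 = floor((34 + 31)/11) = 5.
  m_4 = 11*5 - 31 = 24, d_4 = (1203 - 24^2)/11 = 627/11 = 57, a_4 = floor((34 + 24)/57) = 1.
  m_5 = 57*1 - 24 = 33, d_5 = (1203 - 33^2)/57 = 114/57 = 2, a_5 = floor((34 + 33)/2) = 33.
  m_6 = 2*33 - 33 = 33, d_6 = (1203 - 33^2)/2 = 114/2 = 57, a_6 = floor((34 + 33)/57) = 1.
  m_7 = 57*1 - 33 = 24, d_7 = (1203 - 24^2)/57 = 627/57 = 11, a_7 = floor((34 + 24)/11) = 5.
  m_8 = 11*5 - 24 = 31, d_8 = (1203 - 31^2)/11 = 242/11 = 22, a_8 = floor((34 + 31)/22) = 2.
  m_9 = 22*2 - 31 = 13, d_9 = (1203 - 13^2)/22 = 1034/22 = 47, a_9 = floor((34 + 13)/47) = 1.
  m_10 = 47*1 - 13 = 34, d_10 = (1203 - 34^2)/47 = 47/47 = 1, a_10 = floor((34 + 34)/1) = 68.
  m_11 = 1*68 - 34 = 34, d_11 = (1203 - 34^2)/1 = 47/1 = 47: (m_11, d_11) = (m_1, d_1) = (34, 47), so from here the quotients repeat a_1, ..., a_10; the period length is 10.
So sqrt(1203) = [34; (1, 2, 5, 1, 33, 1, 5, 2, 1, 68)] with period length k = 10.
k is even, so the fundamental solution of x^2 - 1203y^2 = 1 is (p_{k-1}, q_{k-1}) = (p_9, q_9); compute convergents through index 9.
Convergents (p_i = a_i*p_{i-1} + p_{i-2}, q_i = a_i*q_{i-1} + q_{i-2} with p_{-2}=0, p_{-1}=1, q_{-2}=1, q_{-1}=0):
  i=0: a_0=34, p_0 = 34*1 + 0 = 34, q_0 = 34*0 + 1 = 1.
  i=1: a_1=1, p_1 = 1*34 + 1 = 35, q_1 = 1*1 + 0 = 1.
  i=2: a_2=2, p_2 = 2*35 + 34 = 104, q_2 = 2*1 + 1 = 3.
  i=3: a_3=5, p_3 = 5*104 + 35 = 555, q_3 = 5*3 + 1 = 16.
  i=4: a_4=1, p_4 = 1*555 + 104 = 659, q_4 = 1*16 + 3 = 19.
  i=5: a_5=33, p_5 = 33*659 + 555 = 22302, q_5 = 33*19 + 16 = 643.
  i=6: a_6=1, p_6 = 1*22302 + 659 = 22961, q_6 = 1*643 + 19 = 662.
  i=7: a_7=5, p_7 = 5*22961 + 22302 = 137107, q_7 = 5*662 + 643 = 3953.
  i=8: a_8=2, p_8 = 2*137107 + 22961 = 297175, q_8 = 2*3953 + 662 = 8568.
  i=9: a_9=1, p_9 = 1*297175 + 137107 = 434282, q_9 = 1*8568 + 3953 = 12521.
Check: 434282^2 - 1203*12521^2 = 188600855524 - 188600855523 = 1, so (x, y) = (434282, 12521) solves the equation, and by the theorem it is the least positive solution.

(x, y) = (434282, 12521)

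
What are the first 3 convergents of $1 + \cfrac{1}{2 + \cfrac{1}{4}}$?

1/1, 3/2, 13/9

Using the convergent recurrence p_i = a_i*p_{i-1} + p_{i-2}, q_i = a_i*q_{i-1} + q_{i-2} with p_{-2}=0, p_{-1}=1, q_{-2}=1, q_{-1}=0:
  i=0: a_0=1, p_0 = 1*1 + 0 = 1, q_0 = 1*0 + 1 = 1.
  i=1: a_1=2, p_1 = 2*1 + 1 = 3, q_1 = 2*1 + 0 = 2.
  i=2: a_2=4, p_2 = 4*3 + 1 = 13, q_2 = 4*2 + 1 = 9.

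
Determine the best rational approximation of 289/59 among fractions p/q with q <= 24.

Expand x = 289/59 as a continued fraction with the Euclidean algorithm:
  289 = 4*59 + 53, so a_0 = 4.
  59 = 1*53 + 6, so a_1 = 1.
  53 = 8*6 + 5, so a_2 = 8.
  6 = 1*5 + 1, so a_3 = 1.
  5 = 5*1 + 0, so a_4 = 5.
so x = [4; 1, 8, 1, 5].
Convergents (p_i = a_i*p_{i-1} + p_{i-2}, q_i = a_i*q_{i-1} + q_{i-2} with p_{-2}=0, p_{-1}=1, q_{-2}=1, q_{-1}=0), until the denominator exceeds 24:
  i=0: a_0=4, p_0 = 4*1 + 0 = 4, q_0 = 4*0 + 1 = 1.
  i=1: a_1=1, p_1 = 1*4 + 1 = 5, q_1 = 1*1 + 0 = 1.
  i=2: a_2=8, p_2 = 8*5 + 4 = 44, q_2 = 8*1 + 1 = 9.
  i=3: a_3=1, p_3 = 1*44 + 5 = 49, q_3 = 1*9 + 1 = 10.
  i=4: a_4=5, p_4 = 5*49 + 44 = 289, q_4 = 5*10 + 9 = 59.
q_4 = 59 > 24, so the last convergent with denominator <= 24 is p_3/q_3 = 49/10.
The closest fraction with denominator <= 24 is either p_3/q_3 or the intermediate fraction (k*p_3 + p_2)/(k*q_3 + q_2) with the largest k >= 1 whose denominator stays <= 24; these approach x as k grows, and every other convergent or intermediate fraction in range is farther away.
Largest k: floor((24 - q_2)/q_3) = floor((24 - 9)/10) = 1.
That gives (1*49 + 44)/(1*10 + 9) = 93/19.
Compare the errors: |x - 49/10| = |289*10 - 49*59|/(59*10) = 1/590, and |x - 93/19| = |289*19 - 93*59|/(59*19) = 4/1121.
Cross-multiplying, 1*1121 = 1121 < 2360 = 4*590, so 1/590 is smaller: the convergent 49/10 is closer to x than 93/19.

49/10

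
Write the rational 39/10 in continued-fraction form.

[3; 1, 9]

Run the Euclidean algorithm on 39 and 10; the successive quotients are the partial quotients a_0, a_1, ... (each step inverts the fractional part left over by the previous one):
  39 = 3*10 + 9, so a_0 = 3.
  10 = 1*9 + 1, so a_1 = 1.
  9 = 9*1 + 0, so a_2 = 9.
The remainder reaches 0 after 3 divisions, so the expansion has 3 partial quotients, read off in order.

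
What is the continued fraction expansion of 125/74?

Run the Euclidean algorithm on 125 and 74; the successive quotients are the partial quotients a_0, a_1, ... (each step inverts the fractional part left over by the previous one):
  125 = 1*74 + 51, so a_0 = 1.
  74 = 1*51 + 23, so a_1 = 1.
  51 = 2*23 + 5, so a_2 = 2.
  23 = 4*5 + 3, so a_3 = 4.
  5 = 1*3 + 2, so a_4 = 1.
  3 = 1*2 + 1, so a_5 = 1.
  2 = 2*1 + 0, so a_6 = 2.
The remainder reaches 0 after 7 divisions, so the expansion has 7 partial quotients, read off in order.

[1; 1, 2, 4, 1, 1, 2]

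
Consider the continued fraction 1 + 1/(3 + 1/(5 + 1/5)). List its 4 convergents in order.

1/1, 4/3, 21/16, 109/83

Using the convergent recurrence p_i = a_i*p_{i-1} + p_{i-2}, q_i = a_i*q_{i-1} + q_{i-2} with p_{-2}=0, p_{-1}=1, q_{-2}=1, q_{-1}=0:
  i=0: a_0=1, p_0 = 1*1 + 0 = 1, q_0 = 1*0 + 1 = 1.
  i=1: a_1=3, p_1 = 3*1 + 1 = 4, q_1 = 3*1 + 0 = 3.
  i=2: a_2=5, p_2 = 5*4 + 1 = 21, q_2 = 5*3 + 1 = 16.
  i=3: a_3=5, p_3 = 5*21 + 4 = 109, q_3 = 5*16 + 3 = 83.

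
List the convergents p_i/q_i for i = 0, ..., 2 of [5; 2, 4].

5/1, 11/2, 49/9

Using the convergent recurrence p_i = a_i*p_{i-1} + p_{i-2}, q_i = a_i*q_{i-1} + q_{i-2} with p_{-2}=0, p_{-1}=1, q_{-2}=1, q_{-1}=0:
  i=0: a_0=5, p_0 = 5*1 + 0 = 5, q_0 = 5*0 + 1 = 1.
  i=1: a_1=2, p_1 = 2*5 + 1 = 11, q_1 = 2*1 + 0 = 2.
  i=2: a_2=4, p_2 = 4*11 + 5 = 49, q_2 = 4*2 + 1 = 9.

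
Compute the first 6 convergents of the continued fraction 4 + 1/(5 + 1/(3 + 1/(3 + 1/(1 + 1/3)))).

4/1, 21/5, 67/16, 222/53, 289/69, 1089/260

Using the convergent recurrence p_i = a_i*p_{i-1} + p_{i-2}, q_i = a_i*q_{i-1} + q_{i-2} with p_{-2}=0, p_{-1}=1, q_{-2}=1, q_{-1}=0:
  i=0: a_0=4, p_0 = 4*1 + 0 = 4, q_0 = 4*0 + 1 = 1.
  i=1: a_1=5, p_1 = 5*4 + 1 = 21, q_1 = 5*1 + 0 = 5.
  i=2: a_2=3, p_2 = 3*21 + 4 = 67, q_2 = 3*5 + 1 = 16.
  i=3: a_3=3, p_3 = 3*67 + 21 = 222, q_3 = 3*16 + 5 = 53.
  i=4: a_4=1, p_4 = 1*222 + 67 = 289, q_4 = 1*53 + 16 = 69.
  i=5: a_5=3, p_5 = 3*289 + 222 = 1089, q_5 = 3*69 + 53 = 260.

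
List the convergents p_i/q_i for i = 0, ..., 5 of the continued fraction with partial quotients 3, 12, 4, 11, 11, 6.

3/1, 37/12, 151/49, 1698/551, 18829/6110, 114672/37211

Using the convergent recurrence p_i = a_i*p_{i-1} + p_{i-2}, q_i = a_i*q_{i-1} + q_{i-2} with p_{-2}=0, p_{-1}=1, q_{-2}=1, q_{-1}=0:
  i=0: a_0=3, p_0 = 3*1 + 0 = 3, q_0 = 3*0 + 1 = 1.
  i=1: a_1=12, p_1 = 12*3 + 1 = 37, q_1 = 12*1 + 0 = 12.
  i=2: a_2=4, p_2 = 4*37 + 3 = 151, q_2 = 4*12 + 1 = 49.
  i=3: a_3=11, p_3 = 11*151 + 37 = 1698, q_3 = 11*49 + 12 = 551.
  i=4: a_4=11, p_4 = 11*1698 + 151 = 18829, q_4 = 11*551 + 49 = 6110.
  i=5: a_5=6, p_5 = 6*18829 + 1698 = 114672, q_5 = 6*6110 + 551 = 37211.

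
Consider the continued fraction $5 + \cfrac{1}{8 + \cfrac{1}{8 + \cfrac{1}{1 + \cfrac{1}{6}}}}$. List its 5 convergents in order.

Using the convergent recurrence p_i = a_i*p_{i-1} + p_{i-2}, q_i = a_i*q_{i-1} + q_{i-2} with p_{-2}=0, p_{-1}=1, q_{-2}=1, q_{-1}=0:
  i=0: a_0=5, p_0 = 5*1 + 0 = 5, q_0 = 5*0 + 1 = 1.
  i=1: a_1=8, p_1 = 8*5 + 1 = 41, q_1 = 8*1 + 0 = 8.
  i=2: a_2=8, p_2 = 8*41 + 5 = 333, q_2 = 8*8 + 1 = 65.
  i=3: a_3=1, p_3 = 1*333 + 41 = 374, q_3 = 1*65 + 8 = 73.
  i=4: a_4=6, p_4 = 6*374 + 333 = 2577, q_4 = 6*73 + 65 = 503.

5/1, 41/8, 333/65, 374/73, 2577/503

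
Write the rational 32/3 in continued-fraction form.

Run the Euclidean algorithm on 32 and 3; the successive quotients are the partial quotients a_0, a_1, ... (each step inverts the fractional part left over by the previous one):
  32 = 10*3 + 2, so a_0 = 10.
  3 = 1*2 + 1, so a_1 = 1.
  2 = 2*1 + 0, so a_2 = 2.
The remainder reaches 0 after 3 divisions, so the expansion has 3 partial quotients, read off in order.

[10; 1, 2]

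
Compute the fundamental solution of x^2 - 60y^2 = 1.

(x, y) = (31, 4)

First expand sqrt(60) as a continued fraction. With x_i = (sqrt(60) + m_i)/d_i and (m_0, d_0) = (0, 1): a_0 = floor(sqrt(60)) = 7, since 7^2 = 49 <= 60 < 64 = 8^2.
Iterate m_{i+1} = d_i*a_i - m_i, d_{i+1} = (60 - m_{i+1}^2)/d_i, a_{i+1} = floor((a_0 + m_{i+1})/d_{i+1}):
  m_1 = 1*7 - 0 = 7, d_1 = (60 - 7^2)/1 = 11/1 = 11, a_1 = floor((7 + 7)/11) = 1.
  m_2 = 11*1 - 7 = 4, d_2 = (60 - 4^2)/11 = 44/11 = 4, a_2 = floor((7 + 4)/4) = 2.
  m_3 = 4*2 - 4 = 4, d_3 = (60 - 4^2)/4 = 44/4 = 11, a_3 = floor((7 + 4)/11) = 1.
  m_4 = 11*1 - 4 = 7, d_4 = (60 - 7^2)/11 = 11/11 = 1, a_4 = floor((7 + 7)/1) = 14.
  m_5 = 1*14 - 7 = 7, d_5 = (60 - 7^2)/1 = 11/1 = 11: (m_5, d_5) = (m_1, d_1) = (7, 11), so from here the quotients repeat a_1, ..., a_4; the period length is 4.
So sqrt(60) = [7; (1, 2, 1, 14)] with period length k = 4.
k is even, so the fundamental solution of x^2 - 60y^2 = 1 is (p_{k-1}, q_{k-1}) = (p_3, q_3); compute convergents through index 3.
Convergents (p_i = a_i*p_{i-1} + p_{i-2}, q_i = a_i*q_{i-1} + q_{i-2} with p_{-2}=0, p_{-1}=1, q_{-2}=1, q_{-1}=0):
  i=0: a_0=7, p_0 = 7*1 + 0 = 7, q_0 = 7*0 + 1 = 1.
  i=1: a_1=1, p_1 = 1*7 + 1 = 8, q_1 = 1*1 + 0 = 1.
  i=2: a_2=2, p_2 = 2*8 + 7 = 23, q_2 = 2*1 + 1 = 3.
  i=3: a_3=1, p_3 = 1*23 + 8 = 31, q_3 = 1*3 + 1 = 4.
Check: 31^2 - 60*4^2 = 961 - 960 = 1, so (x, y) = (31, 4) solves the equation, and by the theorem it is the least positive solution.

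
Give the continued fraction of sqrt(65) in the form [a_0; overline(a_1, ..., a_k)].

[8; overline(16)]

Write x_i = (sqrt(65) + m_i)/d_i with (m_0, d_0) = (0, 1). a_0 = floor(sqrt(65)) = 8, since 8^2 = 64 <= 65 < 81 = 9^2.
Iterate m_{i+1} = d_i*a_i - m_i, d_{i+1} = (65 - m_{i+1}^2)/d_i, a_{i+1} = floor((a_0 + m_{i+1})/d_{i+1}):
  m_1 = 1*8 - 0 = 8, d_1 = (65 - 8^2)/1 = 1/1 = 1, a_1 = floor((8 + 8)/1) = 16.
  m_2 = 1*16 - 8 = 8, d_2 = (65 - 8^2)/1 = 1/1 = 1: (m_2, d_2) = (m_1, d_1) = (8, 1), so from here the quotient a_1 repeats; the period length is 1.
Hence the expansion of sqrt(65) is a_0 = 8 followed by the repeating block 16 (period 1).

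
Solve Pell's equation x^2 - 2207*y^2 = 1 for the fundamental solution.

(x, y) = (2208, 47)

First expand sqrt(2207) as a continued fraction. With x_i = (sqrt(2207) + m_i)/d_i and (m_0, d_0) = (0, 1): a_0 = floor(sqrt(2207)) = 46, since 46^2 = 2116 <= 2207 < 2209 = 47^2.
Iterate m_{i+1} = d_i*a_i - m_i, d_{i+1} = (2207 - m_{i+1}^2)/d_i, a_{i+1} = floor((a_0 + m_{i+1})/d_{i+1}):
  m_1 = 1*46 - 0 = 46, d_1 = (2207 - 46^2)/1 = 91/1 = 91, a_1 = floor((46 + 46)/91) = 1.
  m_2 = 91*1 - 46 = 45, d_2 = (2207 - 45^2)/91 = 182/91 = 2, a_2 = floor((46 + 45)/2) = 45.
  m_3 = 2*45 - 45 = 45, d_3 = (2207 - 45^2)/2 = 182/2 = 91, a_3 = floor((46 + 45)/91) = 1.
  m_4 = 91*1 - 45 = 46, d_4 = (2207 - 46^2)/91 = 91/91 = 1, a_4 = floor((46 + 46)/1) = 92.
  m_5 = 1*92 - 46 = 46, d_5 = (2207 - 46^2)/1 = 91/1 = 91: (m_5, d_5) = (m_1, d_1) = (46, 91), so from here the quotients repeat a_1, ..., a_4; the period length is 4.
So sqrt(2207) = [46; (1, 45, 1, 92)] with period length k = 4.
k is even, so the fundamental solution of x^2 - 2207y^2 = 1 is (p_{k-1}, q_{k-1}) = (p_3, q_3); compute convergents through index 3.
Convergents (p_i = a_i*p_{i-1} + p_{i-2}, q_i = a_i*q_{i-1} + q_{i-2} with p_{-2}=0, p_{-1}=1, q_{-2}=1, q_{-1}=0):
  i=0: a_0=46, p_0 = 46*1 + 0 = 46, q_0 = 46*0 + 1 = 1.
  i=1: a_1=1, p_1 = 1*46 + 1 = 47, q_1 = 1*1 + 0 = 1.
  i=2: a_2=45, p_2 = 45*47 + 46 = 2161, q_2 = 45*1 + 1 = 46.
  i=3: a_3=1, p_3 = 1*2161 + 47 = 2208, q_3 = 1*46 + 1 = 47.
Check: 2208^2 - 2207*47^2 = 4875264 - 4875263 = 1, so (x, y) = (2208, 47) solves the equation, and by the theorem it is the least positive solution.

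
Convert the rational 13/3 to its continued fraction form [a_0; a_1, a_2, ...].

[4; 3]

Run the Euclidean algorithm on 13 and 3; the successive quotients are the partial quotients a_0, a_1, ... (each step inverts the fractional part left over by the previous one):
  13 = 4*3 + 1, so a_0 = 4.
  3 = 3*1 + 0, so a_1 = 3.
The remainder reaches 0 after 2 divisions, so the expansion has 2 partial quotients, read off in order.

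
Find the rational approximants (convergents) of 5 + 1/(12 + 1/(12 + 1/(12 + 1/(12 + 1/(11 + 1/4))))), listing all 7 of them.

5/1, 61/12, 737/145, 8905/1752, 107597/21169, 1192472/234611, 4877485/959613

Using the convergent recurrence p_i = a_i*p_{i-1} + p_{i-2}, q_i = a_i*q_{i-1} + q_{i-2} with p_{-2}=0, p_{-1}=1, q_{-2}=1, q_{-1}=0:
  i=0: a_0=5, p_0 = 5*1 + 0 = 5, q_0 = 5*0 + 1 = 1.
  i=1: a_1=12, p_1 = 12*5 + 1 = 61, q_1 = 12*1 + 0 = 12.
  i=2: a_2=12, p_2 = 12*61 + 5 = 737, q_2 = 12*12 + 1 = 145.
  i=3: a_3=12, p_3 = 12*737 + 61 = 8905, q_3 = 12*145 + 12 = 1752.
  i=4: a_4=12, p_4 = 12*8905 + 737 = 107597, q_4 = 12*1752 + 145 = 21169.
  i=5: a_5=11, p_5 = 11*107597 + 8905 = 1192472, q_5 = 11*21169 + 1752 = 234611.
  i=6: a_6=4, p_6 = 4*1192472 + 107597 = 4877485, q_6 = 4*234611 + 21169 = 959613.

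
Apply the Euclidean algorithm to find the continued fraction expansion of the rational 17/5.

[3; 2, 2]

Run the Euclidean algorithm on 17 and 5; the successive quotients are the partial quotients a_0, a_1, ... (each step inverts the fractional part left over by the previous one):
  17 = 3*5 + 2, so a_0 = 3.
  5 = 2*2 + 1, so a_1 = 2.
  2 = 2*1 + 0, so a_2 = 2.
The remainder reaches 0 after 3 divisions, so the expansion has 3 partial quotients, read off in order.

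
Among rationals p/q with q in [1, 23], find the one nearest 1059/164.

Expand x = 1059/164 as a continued fraction with the Euclidean algorithm:
  1059 = 6*164 + 75, so a_0 = 6.
  164 = 2*75 + 14, so a_1 = 2.
  75 = 5*14 + 5, so a_2 = 5.
  14 = 2*5 + 4, so a_3 = 2.
  5 = 1*4 + 1, so a_4 = 1.
  4 = 4*1 + 0, so a_5 = 4.
so x = [6; 2, 5, 2, 1, 4].
Convergents (p_i = a_i*p_{i-1} + p_{i-2}, q_i = a_i*q_{i-1} + q_{i-2} with p_{-2}=0, p_{-1}=1, q_{-2}=1, q_{-1}=0), until the denominator exceeds 23:
  i=0: a_0=6, p_0 = 6*1 + 0 = 6, q_0 = 6*0 + 1 = 1.
  i=1: a_1=2, p_1 = 2*6 + 1 = 13, q_1 = 2*1 + 0 = 2.
  i=2: a_2=5, p_2 = 5*13 + 6 = 71, q_2 = 5*2 + 1 = 11.
  i=3: a_3=2, p_3 = 2*71 + 13 = 155, q_3 = 2*11 + 2 = 24.
q_3 = 24 > 23, so the last convergent with denominator <= 23 is p_2/q_2 = 71/11.
The closest fraction with denominator <= 23 is either p_2/q_2 or the intermediate fraction (k*p_2 + p_1)/(k*q_2 + q_1) with the largest k >= 1 whose denominator stays <= 23; these approach x as k grows, and every other convergent or intermediate fraction in range is farther away.
Largest k: floor((23 - q_1)/q_2) = floor((23 - 2)/11) = 1.
That gives (1*71 + 13)/(1*11 + 2) = 84/13.
Compare the errors: |x - 71/11| = |1059*11 - 71*164|/(164*11) = 5/1804, and |x - 84/13| = |1059*13 - 84*164|/(164*13) = 9/2132.
Cross-multiplying, 5*2132 = 10660 < 16236 = 9*1804, so 5/1804 is smaller: the convergent 71/11 is closer to x than 84/13.

71/11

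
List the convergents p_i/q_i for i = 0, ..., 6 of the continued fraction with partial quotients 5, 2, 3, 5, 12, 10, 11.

Using the convergent recurrence p_i = a_i*p_{i-1} + p_{i-2}, q_i = a_i*q_{i-1} + q_{i-2} with p_{-2}=0, p_{-1}=1, q_{-2}=1, q_{-1}=0:
  i=0: a_0=5, p_0 = 5*1 + 0 = 5, q_0 = 5*0 + 1 = 1.
  i=1: a_1=2, p_1 = 2*5 + 1 = 11, q_1 = 2*1 + 0 = 2.
  i=2: a_2=3, p_2 = 3*11 + 5 = 38, q_2 = 3*2 + 1 = 7.
  i=3: a_3=5, p_3 = 5*38 + 11 = 201, q_3 = 5*7 + 2 = 37.
  i=4: a_4=12, p_4 = 12*201 + 38 = 2450, q_4 = 12*37 + 7 = 451.
  i=5: a_5=10, p_5 = 10*2450 + 201 = 24701, q_5 = 10*451 + 37 = 4547.
  i=6: a_6=11, p_6 = 11*24701 + 2450 = 274161, q_6 = 11*4547 + 451 = 50468.

5/1, 11/2, 38/7, 201/37, 2450/451, 24701/4547, 274161/50468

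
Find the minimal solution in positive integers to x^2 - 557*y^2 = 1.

First expand sqrt(557) as a continued fraction. With x_i = (sqrt(557) + m_i)/d_i and (m_0, d_0) = (0, 1): a_0 = floor(sqrt(557)) = 23, since 23^2 = 529 <= 557 < 576 = 24^2.
Iterate m_{i+1} = d_i*a_i - m_i, d_{i+1} = (557 - m_{i+1}^2)/d_i, a_{i+1} = floor((a_0 + m_{i+1})/d_{i+1}):
  m_1 = 1*23 - 0 = 23, d_1 = (557 - 23^2)/1 = 28/1 = 28, a_1 = floor((23 + 23)/28) = 1.
  m_2 = 28*1 - 23 = 5, d_2 = (557 - 5^2)/28 = 532/28 = 19, a_2 = floor((23 + 5)/19) = 1.
  m_3 = 19*1 - 5 = 14, d_3 = (557 - 14^2)/19 = 361/19 = 19, a_3 = floor((23 + 14)/19) = 1.
  m_4 = 19*1 - 14 = 5, d_4 = (557 - 5^2)/19 = 532/19 = 28, a_4 = floor((23 + 5)/28) = 1.
  m_5 = 28*1 - 5 = 23, d_5 = (557 - 23^2)/28 = 28/28 = 1, a_5 = floor((23 + 23)/1) = 46.
  m_6 = 1*46 - 23 = 23, d_6 = (557 - 23^2)/1 = 28/1 = 28: (m_6, d_6) = (m_1, d_1) = (23, 28), so from here the quotients repeat a_1, ..., a_5; the period length is 5.
So sqrt(557) = [23; (1, 1, 1, 1, 46)] with period length k = 5.
k is odd, so (p_{k-1}, q_{k-1}) only solves x^2 - 557y^2 = -1 and the fundamental solution of x^2 - 557y^2 = 1 is (p_{2k-1}, q_{2k-1}) = (p_9, q_9); compute convergents through index 9, running through the period twice.
Convergents (p_i = a_i*p_{i-1} + p_{i-2}, q_i = a_i*q_{i-1} + q_{i-2} with p_{-2}=0, p_{-1}=1, q_{-2}=1, q_{-1}=0):
  i=0: a_0=23, p_0 = 23*1 + 0 = 23, q_0 = 23*0 + 1 = 1.
  i=1: a_1=1, p_1 = 1*23 + 1 = 24, q_1 = 1*1 + 0 = 1.
  i=2: a_2=1, p_2 = 1*24 + 23 = 47, q_2 = 1*1 + 1 = 2.
  i=3: a_3=1, p_3 = 1*47 + 24 = 71, q_3 = 1*2 + 1 = 3.
  i=4: a_4=1, p_4 = 1*71 + 47 = 118, q_4 = 1*3 + 2 = 5.
  i=5: a_5=46, p_5 = 46*118 + 71 = 5499, q_5 = 46*5 + 3 = 233.
  i=6: a_6=1, p_6 = 1*5499 + 118 = 5617, q_6 = 1*233 + 5 = 238.
  i=7: a_7=1, p_7 = 1*5617 + 5499 = 11116, q_7 = 1*238 + 233 = 471.
  i=8: a_8=1, p_8 = 1*11116 + 5617 = 16733, q_8 = 1*471 + 238 = 709.
  i=9: a_9=1, p_9 = 1*16733 + 11116 = 27849, q_9 = 1*709 + 471 = 1180.
Indeed p_4^2 - 557*q_4^2 = 13924 - 13925 = -1, not +1.
Check: 27849^2 - 557*1180^2 = 775566801 - 775566800 = 1, so (x, y) = (27849, 1180) solves the equation, and by the theorem it is the least positive solution.

(x, y) = (27849, 1180)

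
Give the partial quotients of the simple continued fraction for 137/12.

Run the Euclidean algorithm on 137 and 12; the successive quotients are the partial quotients a_0, a_1, ... (each step inverts the fractional part left over by the previous one):
  137 = 11*12 + 5, so a_0 = 11.
  12 = 2*5 + 2, so a_1 = 2.
  5 = 2*2 + 1, so a_2 = 2.
  2 = 2*1 + 0, so a_3 = 2.
The remainder reaches 0 after 4 divisions, so the expansion has 4 partial quotients, read off in order.

[11; 2, 2, 2]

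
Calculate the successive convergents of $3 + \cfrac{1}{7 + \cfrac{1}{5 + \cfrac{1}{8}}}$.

Using the convergent recurrence p_i = a_i*p_{i-1} + p_{i-2}, q_i = a_i*q_{i-1} + q_{i-2} with p_{-2}=0, p_{-1}=1, q_{-2}=1, q_{-1}=0:
  i=0: a_0=3, p_0 = 3*1 + 0 = 3, q_0 = 3*0 + 1 = 1.
  i=1: a_1=7, p_1 = 7*3 + 1 = 22, q_1 = 7*1 + 0 = 7.
  i=2: a_2=5, p_2 = 5*22 + 3 = 113, q_2 = 5*7 + 1 = 36.
  i=3: a_3=8, p_3 = 8*113 + 22 = 926, q_3 = 8*36 + 7 = 295.

3/1, 22/7, 113/36, 926/295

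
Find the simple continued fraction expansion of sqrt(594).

Write x_i = (sqrt(594) + m_i)/d_i with (m_0, d_0) = (0, 1). a_0 = floor(sqrt(594)) = 24, since 24^2 = 576 <= 594 < 625 = 25^2.
Iterate m_{i+1} = d_i*a_i - m_i, d_{i+1} = (594 - m_{i+1}^2)/d_i, a_{i+1} = floor((a_0 + m_{i+1})/d_{i+1}):
  m_1 = 1*24 - 0 = 24, d_1 = (594 - 24^2)/1 = 18/1 = 18, a_1 = floor((24 + 24)/18) = 2.
  m_2 = 18*2 - 24 = 12, d_2 = (594 - 12^2)/18 = 450/18 = 25, a_2 = floor((24 + 12)/25) = 1.
  m_3 = 25*1 - 12 = 13, d_3 = (594 - 13^2)/25 = 425/25 = 17, a_3 = floor((24 + 13)/17) = 2.
  m_4 = 17*2 - 13 = 21, d_4 = (594 - 21^2)/17 = 153/17 = 9, a_4 = floor((24 + 21)/9) = 5.
  m_5 = 9*5 - 21 = 24, d_5 = (594 - 24^2)/9 = 18/9 = 2, a_5 = floor((24 + 24)/2) = 24.
  m_6 = 2*24 - 24 = 24, d_6 = (594 - 24^2)/2 = 18/2 = 9, a_6 = floor((24 + 24)/9) = 5.
  m_7 = 9*5 - 24 = 21, d_7 = (594 - 21^2)/9 = 153/9 = 17, a_7 = floor((24 + 21)/17) = 2.
  m_8 = 17*2 - 21 = 13, d_8 = (594 - 13^2)/17 = 425/17 = 25, a_8 = floor((24 + 13)/25) = 1.
  m_9 = 25*1 - 13 = 12, d_9 = (594 - 12^2)/25 = 450/25 = 18, a_9 = floor((24 + 12)/18) = 2.
  m_10 = 18*2 - 12 = 24, d_10 = (594 - 24^2)/18 = 18/18 = 1, a_10 = floor((24 + 24)/1) = 48.
  m_11 = 1*48 - 24 = 24, d_11 = (594 - 24^2)/1 = 18/1 = 18: (m_11, d_11) = (m_1, d_1) = (24, 18), so from here the quotients repeat a_1, ..., a_10; the period length is 10.
Hence the expansion of sqrt(594) is a_0 = 24 followed by the repeating block 2, 1, 2, 5, 24, 5, 2, 1, 2, 48 (period 10).

[24; (2, 1, 2, 5, 24, 5, 2, 1, 2, 48)]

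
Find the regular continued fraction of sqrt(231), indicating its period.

[15; (5, 30)]

Write x_i = (sqrt(231) + m_i)/d_i with (m_0, d_0) = (0, 1). a_0 = floor(sqrt(231)) = 15, since 15^2 = 225 <= 231 < 256 = 16^2.
Iterate m_{i+1} = d_i*a_i - m_i, d_{i+1} = (231 - m_{i+1}^2)/d_i, a_{i+1} = floor((a_0 + m_{i+1})/d_{i+1}):
  m_1 = 1*15 - 0 = 15, d_1 = (231 - 15^2)/1 = 6/1 = 6, a_1 = floor((15 + 15)/6) = 5.
  m_2 = 6*5 - 15 = 15, d_2 = (231 - 15^2)/6 = 6/6 = 1, a_2 = floor((15 + 15)/1) = 30.
  m_3 = 1*30 - 15 = 15, d_3 = (231 - 15^2)/1 = 6/1 = 6: (m_3, d_3) = (m_1, d_1) = (15, 6), so from here the quotients repeat a_1, a_2; the period length is 2.
Hence the expansion of sqrt(231) is a_0 = 15 followed by the repeating block 5, 30 (period 2).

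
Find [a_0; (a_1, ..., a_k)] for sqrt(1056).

Write x_i = (sqrt(1056) + m_i)/d_i with (m_0, d_0) = (0, 1). a_0 = floor(sqrt(1056)) = 32, since 32^2 = 1024 <= 1056 < 1089 = 33^2.
Iterate m_{i+1} = d_i*a_i - m_i, d_{i+1} = (1056 - m_{i+1}^2)/d_i, a_{i+1} = floor((a_0 + m_{i+1})/d_{i+1}):
  m_1 = 1*32 - 0 = 32, d_1 = (1056 - 32^2)/1 = 32/1 = 32, a_1 = floor((32 + 32)/32) = 2.
  m_2 = 32*2 - 32 = 32, d_2 = (1056 - 32^2)/32 = 32/32 = 1, a_2 = floor((32 + 32)/1) = 64.
  m_3 = 1*64 - 32 = 32, d_3 = (1056 - 32^2)/1 = 32/1 = 32: (m_3, d_3) = (m_1, d_1) = (32, 32), so from here the quotients repeat a_1, a_2; the period length is 2.
Hence the expansion of sqrt(1056) is a_0 = 32 followed by the repeating block 2, 64 (period 2).

[32; (2, 64)]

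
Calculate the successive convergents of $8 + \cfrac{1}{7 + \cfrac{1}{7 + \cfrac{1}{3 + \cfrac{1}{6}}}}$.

8/1, 57/7, 407/50, 1278/157, 8075/992

Using the convergent recurrence p_i = a_i*p_{i-1} + p_{i-2}, q_i = a_i*q_{i-1} + q_{i-2} with p_{-2}=0, p_{-1}=1, q_{-2}=1, q_{-1}=0:
  i=0: a_0=8, p_0 = 8*1 + 0 = 8, q_0 = 8*0 + 1 = 1.
  i=1: a_1=7, p_1 = 7*8 + 1 = 57, q_1 = 7*1 + 0 = 7.
  i=2: a_2=7, p_2 = 7*57 + 8 = 407, q_2 = 7*7 + 1 = 50.
  i=3: a_3=3, p_3 = 3*407 + 57 = 1278, q_3 = 3*50 + 7 = 157.
  i=4: a_4=6, p_4 = 6*1278 + 407 = 8075, q_4 = 6*157 + 50 = 992.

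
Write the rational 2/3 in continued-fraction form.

Run the Euclidean algorithm on 2 and 3; the successive quotients are the partial quotients a_0, a_1, ... (each step inverts the fractional part left over by the previous one):
  2 = 0*3 + 2, so a_0 = 0.
  3 = 1*2 + 1, so a_1 = 1.
  2 = 2*1 + 0, so a_2 = 2.
The remainder reaches 0 after 3 divisions, so the expansion has 3 partial quotients, read off in order.

[0; 1, 2]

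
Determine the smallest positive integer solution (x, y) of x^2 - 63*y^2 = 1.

First expand sqrt(63) as a continued fraction. With x_i = (sqrt(63) + m_i)/d_i and (m_0, d_0) = (0, 1): a_0 = floor(sqrt(63)) = 7, since 7^2 = 49 <= 63 < 64 = 8^2.
Iterate m_{i+1} = d_i*a_i - m_i, d_{i+1} = (63 - m_{i+1}^2)/d_i, a_{i+1} = floor((a_0 + m_{i+1})/d_{i+1}):
  m_1 = 1*7 - 0 = 7, d_1 = (63 - 7^2)/1 = 14/1 = 14, a_1 = floor((7 + 7)/14) = 1.
  m_2 = 14*1 - 7 = 7, d_2 = (63 - 7^2)/14 = 14/14 = 1, a_2 = floor((7 + 7)/1) = 14.
  m_3 = 1*14 - 7 = 7, d_3 = (63 - 7^2)/1 = 14/1 = 14: (m_3, d_3) = (m_1, d_1) = (7, 14), so from here the quotients repeat a_1, a_2; the period length is 2.
So sqrt(63) = [7; (1, 14)] with period length k = 2.
k is even, so the fundamental solution of x^2 - 63y^2 = 1 is (p_{k-1}, q_{k-1}) = (p_1, q_1); compute convergents through index 1.
Convergents (p_i = a_i*p_{i-1} + p_{i-2}, q_i = a_i*q_{i-1} + q_{i-2} with p_{-2}=0, p_{-1}=1, q_{-2}=1, q_{-1}=0):
  i=0: a_0=7, p_0 = 7*1 + 0 = 7, q_0 = 7*0 + 1 = 1.
  i=1: a_1=1, p_1 = 1*7 + 1 = 8, q_1 = 1*1 + 0 = 1.
Check: 8^2 - 63*1^2 = 64 - 63 = 1, so (x, y) = (8, 1) solves the equation, and by the theorem it is the least positive solution.

(x, y) = (8, 1)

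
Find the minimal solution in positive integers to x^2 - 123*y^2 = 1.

(x, y) = (122, 11)

First expand sqrt(123) as a continued fraction. With x_i = (sqrt(123) + m_i)/d_i and (m_0, d_0) = (0, 1): a_0 = floor(sqrt(123)) = 11, since 11^2 = 121 <= 123 < 144 = 12^2.
Iterate m_{i+1} = d_i*a_i - m_i, d_{i+1} = (123 - m_{i+1}^2)/d_i, a_{i+1} = floor((a_0 + m_{i+1})/d_{i+1}):
  m_1 = 1*11 - 0 = 11, d_1 = (123 - 11^2)/1 = 2/1 = 2, a_1 = floor((11 + 11)/2) = 11.
  m_2 = 2*11 - 11 = 11, d_2 = (123 - 11^2)/2 = 2/2 = 1, a_2 = floor((11 + 11)/1) = 22.
  m_3 = 1*22 - 11 = 11, d_3 = (123 - 11^2)/1 = 2/1 = 2: (m_3, d_3) = (m_1, d_1) = (11, 2), so from here the quotients repeat a_1, a_2; the period length is 2.
So sqrt(123) = [11; (11, 22)] with period length k = 2.
k is even, so the fundamental solution of x^2 - 123y^2 = 1 is (p_{k-1}, q_{k-1}) = (p_1, q_1); compute convergents through index 1.
Convergents (p_i = a_i*p_{i-1} + p_{i-2}, q_i = a_i*q_{i-1} + q_{i-2} with p_{-2}=0, p_{-1}=1, q_{-2}=1, q_{-1}=0):
  i=0: a_0=11, p_0 = 11*1 + 0 = 11, q_0 = 11*0 + 1 = 1.
  i=1: a_1=11, p_1 = 11*11 + 1 = 122, q_1 = 11*1 + 0 = 11.
Check: 122^2 - 123*11^2 = 14884 - 14883 = 1, so (x, y) = (122, 11) solves the equation, and by the theorem it is the least positive solution.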